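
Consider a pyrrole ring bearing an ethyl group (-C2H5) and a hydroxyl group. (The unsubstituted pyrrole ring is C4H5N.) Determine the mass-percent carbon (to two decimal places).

64.84%

Atom tally by fragment:
  pyrrole ring core → C:4 H:5 N:1
  (− 2 ring H displaced by substituents)
  + C2H5 → C:2 H:5
  + OH → O:1 H:1
Element totals:
  C: 6
  H: 9
  N: 1
  O: 1
Molecular formula: C6H9NO.
Molar mass = 111.144 g/mol.
Mass from C: 6 × 12.011 = 72.066 g/mol.
%C = 72.066 / 111.144 × 100 = 64.84%.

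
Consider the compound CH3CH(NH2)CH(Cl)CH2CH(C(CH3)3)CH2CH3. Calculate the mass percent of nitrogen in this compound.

6.81%

Element totals:
  C: 11
  H: 24
  Cl: 1
  N: 1
Molecular formula: C11H24ClN.
Molar mass = 205.770 g/mol.
Mass from N: 1 × 14.007 = 14.007 g/mol.
%N = 14.007 / 205.770 × 100 = 6.81%.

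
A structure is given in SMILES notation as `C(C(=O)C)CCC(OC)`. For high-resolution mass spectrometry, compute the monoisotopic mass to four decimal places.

130.0994

Atom tally by fragment:
  CH3COCH2 → C:3 H:5 O:1
  CH2 → C:1 H:2
  CH2 → C:1 H:2
  CH2OCH3 → C:2 H:5 O:1
Element totals:
  C: 7
  H: 14
  O: 2
Molecular formula: C7H14O2.
  M = 7(12.0) + 14(1.007825) + 2(15.994915)
    = 84.000000 + 14.109550 + 31.989830 = 130.099380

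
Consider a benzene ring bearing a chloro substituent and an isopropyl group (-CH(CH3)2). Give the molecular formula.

Atom tally by fragment:
  benzene ring core → C:6 H:6
  (− 2 ring H displaced by substituents)
  + Cl → Cl:1
  + CH(CH3)2 → C:3 H:7
Element totals:
  C: 9
  H: 11
  Cl: 1

C9H11Cl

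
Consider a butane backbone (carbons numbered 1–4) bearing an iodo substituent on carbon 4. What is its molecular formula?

C4H9I

Atom tally by fragment:
  CH3 → C:1 H:3
  CH2 → C:1 H:2
  CH2 → C:1 H:2
  CH2I → C:1 H:2 I:1
Element totals:
  C: 4
  H: 9
  I: 1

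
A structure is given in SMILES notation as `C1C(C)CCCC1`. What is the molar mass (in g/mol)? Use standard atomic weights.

Atom tally by fragment:
  cyclohexane ring core → C:6 H:12
  (− 1 ring H displaced by substituents)
  + CH3 → C:1 H:3
Element totals:
  C: 7
  H: 14
Molecular formula: C7H14.
  M = 7(12.011) + 14(1.008)
    = 84.077 + 14.112 = 98.189

98.19 g/mol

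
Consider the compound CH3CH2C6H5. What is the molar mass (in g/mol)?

Atom tally by fragment:
  CH3 → C:1 H:3
  CH2C6H5 → C:7 H:7
Element totals:
  C: 8
  H: 10
Molecular formula: C8H10.
  M = 8(12.011) + 10(1.008)
    = 96.088 + 10.080 = 106.168

106.17 g/mol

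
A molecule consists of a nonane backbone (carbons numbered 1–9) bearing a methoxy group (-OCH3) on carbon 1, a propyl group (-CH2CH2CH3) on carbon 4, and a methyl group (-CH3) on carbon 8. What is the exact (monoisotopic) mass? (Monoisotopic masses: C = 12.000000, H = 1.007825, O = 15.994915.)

214.2297

Atom tally by fragment:
  CH3OCH2 → C:2 H:5 O:1
  CH2 → C:1 H:2
  CH2 → C:1 H:2
  CH(CH2CH2CH3) → C:4 H:8
  CH2 → C:1 H:2
  CH2 → C:1 H:2
  CH2 → C:1 H:2
  CH(CH3) → C:2 H:4
  CH3 → C:1 H:3
Element totals:
  C: 14
  H: 30
  O: 1
Molecular formula: C14H30O.
  M = 14(12.0) + 30(1.007825) + 15.994915
    = 168.000000 + 30.234750 + 15.994915 = 214.229665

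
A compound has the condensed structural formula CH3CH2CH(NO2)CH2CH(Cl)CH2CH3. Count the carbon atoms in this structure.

Element totals:
  C: 7
  H: 14
  Cl: 1
  N: 1
  O: 2

7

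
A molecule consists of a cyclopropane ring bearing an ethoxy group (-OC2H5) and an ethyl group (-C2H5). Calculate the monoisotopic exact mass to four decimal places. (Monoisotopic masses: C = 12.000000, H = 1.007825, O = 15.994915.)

114.1045

Atom tally by fragment:
  cyclopropane ring core → C:3 H:6
  (− 2 ring H displaced by substituents)
  + OC2H5 → C:2 H:5 O:1
  + C2H5 → C:2 H:5
Element totals:
  C: 7
  H: 14
  O: 1
Molecular formula: C7H14O.
  M = 7(12.0) + 14(1.007825) + 15.994915
    = 84.000000 + 14.109550 + 15.994915 = 114.104465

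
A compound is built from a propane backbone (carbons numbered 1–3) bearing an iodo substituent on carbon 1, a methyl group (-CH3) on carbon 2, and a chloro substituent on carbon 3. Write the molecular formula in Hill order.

C4H8ClI

Atom tally by fragment:
  ICH2 → C:1 H:2 I:1
  CH(CH3) → C:2 H:4
  CH2Cl → C:1 H:2 Cl:1
Element totals:
  C: 4
  H: 8
  Cl: 1
  I: 1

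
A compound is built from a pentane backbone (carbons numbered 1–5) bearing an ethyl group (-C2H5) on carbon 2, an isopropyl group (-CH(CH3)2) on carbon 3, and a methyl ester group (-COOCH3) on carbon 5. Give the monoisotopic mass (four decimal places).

Atom tally by fragment:
  CH3 → C:1 H:3
  CH(C2H5) → C:3 H:6
  CH(CH(CH3)2) → C:4 H:8
  CH2 → C:1 H:2
  CH2COOCH3 → C:3 H:5 O:2
Element totals:
  C: 12
  H: 24
  O: 2
Molecular formula: C12H24O2.
  M = 12(12.0) + 24(1.007825) + 2(15.994915)
    = 144.000000 + 24.187800 + 31.989830 = 200.177630

200.1776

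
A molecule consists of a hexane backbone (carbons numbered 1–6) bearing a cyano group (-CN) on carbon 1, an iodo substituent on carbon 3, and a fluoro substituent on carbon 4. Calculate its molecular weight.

Atom tally by fragment:
  NCCH2 → C:2 H:2 N:1
  CH2 → C:1 H:2
  CH(I) → C:1 H:1 I:1
  CH(F) → C:1 H:1 F:1
  CH2 → C:1 H:2
  CH3 → C:1 H:3
Element totals:
  C: 7
  H: 11
  F: 1
  I: 1
  N: 1
Molecular formula: C7H11FIN.
  M = 7(12.011) + 11(1.008) + 18.998 + 126.904 + 14.007
    = 84.077 + 11.088 + 18.998 + 126.904 + 14.007 = 255.074

255.07 g/mol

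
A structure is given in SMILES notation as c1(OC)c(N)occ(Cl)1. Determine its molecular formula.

Atom tally by fragment:
  furan ring core → C:4 H:4 O:1
  (− 3 ring H displaced by substituents)
  + OCH3 → C:1 H:3 O:1
  + NH2 → N:1 H:2
  + Cl → Cl:1
Element totals:
  C: 5
  H: 6
  Cl: 1
  N: 1
  O: 2

C5H6ClNO2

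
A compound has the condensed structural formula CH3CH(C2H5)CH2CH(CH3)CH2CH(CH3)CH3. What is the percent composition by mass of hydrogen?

15.48%

Element totals:
  C: 11
  H: 24
Molecular formula: C11H24.
Molar mass = 156.313 g/mol.
Mass from H: 24 × 1.008 = 24.192 g/mol.
%H = 24.192 / 156.313 × 100 = 15.48%.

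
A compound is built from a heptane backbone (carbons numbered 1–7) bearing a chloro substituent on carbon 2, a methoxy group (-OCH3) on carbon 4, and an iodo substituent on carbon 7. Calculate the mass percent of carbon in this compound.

Atom tally by fragment:
  CH3 → C:1 H:3
  CH(Cl) → C:1 H:1 Cl:1
  CH2 → C:1 H:2
  CH(OCH3) → C:2 H:4 O:1
  CH2 → C:1 H:2
  CH2 → C:1 H:2
  CH2I → C:1 H:2 I:1
Element totals:
  C: 8
  H: 16
  Cl: 1
  I: 1
  O: 1
Molecular formula: C8H16ClIO.
Molar mass = 290.569 g/mol.
Mass from C: 8 × 12.011 = 96.088 g/mol.
%C = 96.088 / 290.569 × 100 = 33.07%.

33.07%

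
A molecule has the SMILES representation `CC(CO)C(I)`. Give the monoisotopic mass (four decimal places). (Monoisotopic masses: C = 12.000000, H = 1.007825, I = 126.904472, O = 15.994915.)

Atom tally by fragment:
  CH3 → C:1 H:3
  CH(CH2OH) → C:2 H:4 O:1
  CH2I → C:1 H:2 I:1
Element totals:
  C: 4
  H: 9
  I: 1
  O: 1
Molecular formula: C4H9IO.
  M = 4(12.0) + 9(1.007825) + 126.904472 + 15.994915
    = 48.000000 + 9.070425 + 126.904472 + 15.994915 = 199.969812

199.9698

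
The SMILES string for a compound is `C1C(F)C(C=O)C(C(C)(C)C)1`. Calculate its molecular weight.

Atom tally by fragment:
  cyclobutane ring core → C:4 H:8
  (− 3 ring H displaced by substituents)
  + F → F:1
  + CHO → C:1 H:1 O:1
  + C(CH3)3 → C:4 H:9
Element totals:
  C: 9
  H: 15
  F: 1
  O: 1
Molecular formula: C9H15FO.
  M = 9(12.011) + 15(1.008) + 18.998 + 15.999
    = 108.099 + 15.120 + 18.998 + 15.999 = 158.216

158.22 g/mol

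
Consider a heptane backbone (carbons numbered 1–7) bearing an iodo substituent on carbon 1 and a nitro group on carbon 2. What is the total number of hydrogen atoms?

Atom tally by fragment:
  ICH2 → C:1 H:2 I:1
  CH(NO2) → C:1 H:1 N:1 O:2
  CH2 → C:1 H:2
  CH2 → C:1 H:2
  CH2 → C:1 H:2
  CH2 → C:1 H:2
  CH3 → C:1 H:3
Element totals:
  C: 7
  H: 14
  I: 1
  N: 1
  O: 2

14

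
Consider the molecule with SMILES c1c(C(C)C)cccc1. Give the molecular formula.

C9H12

Atom tally by fragment:
  benzene ring core → C:6 H:6
  (− 1 ring H displaced by substituents)
  + CH(CH3)2 → C:3 H:7
Element totals:
  C: 9
  H: 12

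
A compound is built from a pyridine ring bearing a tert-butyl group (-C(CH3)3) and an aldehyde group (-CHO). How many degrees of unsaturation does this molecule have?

Atom tally by fragment:
  pyridine ring core → C:5 H:5 N:1
  (− 2 ring H displaced by substituents)
  + C(CH3)3 → C:4 H:9
  + CHO → C:1 H:1 O:1
Element totals:
  C: 10
  H: 13
  N: 1
  O: 1
Molecular formula: C10H13NO.
DoU = (2C + 2 + N − H − X) / 2 = (2·10 + 2 + 1 − 13 − 0) / 2 = 5.

5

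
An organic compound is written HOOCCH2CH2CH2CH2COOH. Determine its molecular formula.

C6H10O4

Atom tally by fragment:
  HOOCCH2 → C:2 H:3 O:2
  CH2 → C:1 H:2
  CH2 → C:1 H:2
  CH2COOH → C:2 H:3 O:2
Element totals:
  C: 6
  H: 10
  O: 4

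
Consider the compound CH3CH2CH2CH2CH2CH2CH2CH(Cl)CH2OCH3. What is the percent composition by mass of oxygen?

8.30%

Atom tally by fragment:
  CH3 → C:1 H:3
  CH2 → C:1 H:2
  CH2 → C:1 H:2
  CH2 → C:1 H:2
  CH2 → C:1 H:2
  CH2 → C:1 H:2
  CH2 → C:1 H:2
  CH(Cl) → C:1 H:1 Cl:1
  CH2OCH3 → C:2 H:5 O:1
Element totals:
  C: 10
  H: 21
  Cl: 1
  O: 1
Molecular formula: C10H21ClO.
Molar mass = 192.727 g/mol.
Mass from O: 1 × 15.999 = 15.999 g/mol.
%O = 15.999 / 192.727 × 100 = 8.30%.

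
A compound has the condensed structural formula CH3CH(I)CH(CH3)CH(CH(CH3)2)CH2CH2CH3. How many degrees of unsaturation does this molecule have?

0

Atom tally by fragment:
  CH3 → C:1 H:3
  CH(I) → C:1 H:1 I:1
  CH(CH3) → C:2 H:4
  CH(CH(CH3)2) → C:4 H:8
  CH2 → C:1 H:2
  CH2 → C:1 H:2
  CH3 → C:1 H:3
Element totals:
  C: 11
  H: 23
  I: 1
Molecular formula: C11H23I.
DoU = (2C + 2 + N − H − X) / 2 = (2·11 + 2 + 0 − 23 − 1) / 2 = 0.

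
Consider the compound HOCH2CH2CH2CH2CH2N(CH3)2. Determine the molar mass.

Element totals:
  C: 7
  H: 17
  N: 1
  O: 1
Molecular formula: C7H17NO.
  M = 7(12.011) + 17(1.008) + 14.007 + 15.999
    = 84.077 + 17.136 + 14.007 + 15.999 = 131.219

131.22 g/mol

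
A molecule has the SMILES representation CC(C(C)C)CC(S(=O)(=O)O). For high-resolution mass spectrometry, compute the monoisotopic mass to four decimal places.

180.0820

Atom tally by fragment:
  CH3 → C:1 H:3
  CH(CH(CH3)2) → C:4 H:8
  CH2 → C:1 H:2
  CH2SO3H → C:1 H:3 S:1 O:3
Element totals:
  C: 7
  H: 16
  O: 3
  S: 1
Molecular formula: C7H16O3S.
  M = 7(12.0) + 16(1.007825) + 3(15.994915) + 31.972071
    = 84.000000 + 16.125200 + 47.984745 + 31.972071 = 180.082016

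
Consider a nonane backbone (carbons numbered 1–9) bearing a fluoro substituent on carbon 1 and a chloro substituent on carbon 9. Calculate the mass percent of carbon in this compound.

59.83%

Atom tally by fragment:
  FCH2 → C:1 H:2 F:1
  CH2 → C:1 H:2
  CH2 → C:1 H:2
  CH2 → C:1 H:2
  CH2 → C:1 H:2
  CH2 → C:1 H:2
  CH2 → C:1 H:2
  CH2 → C:1 H:2
  CH2Cl → C:1 H:2 Cl:1
Element totals:
  C: 9
  H: 18
  Cl: 1
  F: 1
Molecular formula: C9H18ClF.
Molar mass = 180.691 g/mol.
Mass from C: 9 × 12.011 = 108.099 g/mol.
%C = 108.099 / 180.691 × 100 = 59.83%.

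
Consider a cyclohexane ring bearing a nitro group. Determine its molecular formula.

Atom tally by fragment:
  cyclohexane ring core → C:6 H:12
  (− 1 ring H displaced by substituents)
  + NO2 → N:1 O:2
Element totals:
  C: 6
  H: 11
  N: 1
  O: 2

C6H11NO2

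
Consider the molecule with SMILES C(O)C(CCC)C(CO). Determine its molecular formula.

C7H16O2

Atom tally by fragment:
  HOCH2 → C:1 H:3 O:1
  CH(CH2CH2CH3) → C:4 H:8
  CH2CH2OH → C:2 H:5 O:1
Element totals:
  C: 7
  H: 16
  O: 2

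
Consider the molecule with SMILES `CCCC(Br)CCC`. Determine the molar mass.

Atom tally by fragment:
  CH3 → C:1 H:3
  CH2 → C:1 H:2
  CH2 → C:1 H:2
  CH(Br) → C:1 H:1 Br:1
  CH2 → C:1 H:2
  CH2 → C:1 H:2
  CH3 → C:1 H:3
Element totals:
  C: 7
  H: 15
  Br: 1
Molecular formula: C7H15Br.
  M = 7(12.011) + 15(1.008) + 79.904
    = 84.077 + 15.120 + 79.904 = 179.101

179.10 g/mol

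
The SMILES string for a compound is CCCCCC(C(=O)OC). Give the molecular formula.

Atom tally by fragment:
  CH3 → C:1 H:3
  CH2 → C:1 H:2
  CH2 → C:1 H:2
  CH2 → C:1 H:2
  CH2 → C:1 H:2
  CH2COOCH3 → C:3 H:5 O:2
Element totals:
  C: 8
  H: 16
  O: 2

C8H16O2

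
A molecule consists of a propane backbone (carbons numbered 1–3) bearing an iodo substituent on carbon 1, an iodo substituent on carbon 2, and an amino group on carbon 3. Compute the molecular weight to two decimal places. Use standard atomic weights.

Atom tally by fragment:
  ICH2 → C:1 H:2 I:1
  CH(I) → C:1 H:1 I:1
  CH2NH2 → C:1 H:4 N:1
Element totals:
  C: 3
  H: 7
  I: 2
  N: 1
Molecular formula: C3H7I2N.
  M = 3(12.011) + 7(1.008) + 2(126.904) + 14.007
    = 36.033 + 7.056 + 253.808 + 14.007 = 310.904

310.90 g/mol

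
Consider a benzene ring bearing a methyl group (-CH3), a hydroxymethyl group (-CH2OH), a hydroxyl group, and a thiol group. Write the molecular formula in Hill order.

C8H10O2S

Atom tally by fragment:
  benzene ring core → C:6 H:6
  (− 4 ring H displaced by substituents)
  + CH3 → C:1 H:3
  + CH2OH → C:1 H:3 O:1
  + OH → O:1 H:1
  + SH → S:1 H:1
Element totals:
  C: 8
  H: 10
  O: 2
  S: 1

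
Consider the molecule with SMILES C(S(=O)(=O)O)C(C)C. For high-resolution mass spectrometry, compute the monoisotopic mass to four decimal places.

138.0351

Atom tally by fragment:
  HO3SCH2 → C:1 H:3 S:1 O:3
  CH(CH3) → C:2 H:4
  CH3 → C:1 H:3
Element totals:
  C: 4
  H: 10
  O: 3
  S: 1
Molecular formula: C4H10O3S.
  M = 4(12.0) + 10(1.007825) + 3(15.994915) + 31.972071
    = 48.000000 + 10.078250 + 47.984745 + 31.972071 = 138.035066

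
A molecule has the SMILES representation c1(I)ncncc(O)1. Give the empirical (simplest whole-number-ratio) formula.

Atom tally by fragment:
  pyrimidine ring core → C:4 H:4 N:2
  (− 2 ring H displaced by substituents)
  + I → I:1
  + OH → O:1 H:1
Element totals:
  C: 4
  H: 3
  I: 1
  N: 2
  O: 1
Molecular formula: C4H3IN2O.
gcd of subscripts (4, 3, 1, 2, 1) = 1, so the empirical formula equals the molecular formula.

C4H3IN2O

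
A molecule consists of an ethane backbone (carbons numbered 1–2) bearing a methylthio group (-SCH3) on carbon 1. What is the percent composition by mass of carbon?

47.31%

Atom tally by fragment:
  CH3SCH2 → C:2 H:5 S:1
  CH3 → C:1 H:3
Element totals:
  C: 3
  H: 8
  S: 1
Molecular formula: C3H8S.
Molar mass = 76.157 g/mol.
Mass from C: 3 × 12.011 = 36.033 g/mol.
%C = 36.033 / 76.157 × 100 = 47.31%.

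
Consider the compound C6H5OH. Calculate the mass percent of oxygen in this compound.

Element totals:
  C: 6
  H: 6
  O: 1
Molecular formula: C6H6O.
Molar mass = 94.113 g/mol.
Mass from O: 1 × 15.999 = 15.999 g/mol.
%O = 15.999 / 94.113 × 100 = 17.00%.

17.00%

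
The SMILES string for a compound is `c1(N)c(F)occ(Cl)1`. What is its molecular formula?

C4H3ClFNO

Atom tally by fragment:
  furan ring core → C:4 H:4 O:1
  (− 3 ring H displaced by substituents)
  + NH2 → N:1 H:2
  + F → F:1
  + Cl → Cl:1
Element totals:
  C: 4
  H: 3
  Cl: 1
  F: 1
  N: 1
  O: 1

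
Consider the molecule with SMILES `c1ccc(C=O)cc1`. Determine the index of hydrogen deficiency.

5

Atom tally by fragment:
  benzene ring core → C:6 H:6
  (− 1 ring H displaced by substituents)
  + CHO → C:1 H:1 O:1
Element totals:
  C: 7
  H: 6
  O: 1
Molecular formula: C7H6O.
DoU = (2C + 2 + N − H − X) / 2 = (2·7 + 2 + 0 − 6 − 0) / 2 = 5.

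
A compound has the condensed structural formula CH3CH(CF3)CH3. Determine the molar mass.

Atom tally by fragment:
  CH3 → C:1 H:3
  CH(CF3) → C:2 H:1 F:3
  CH3 → C:1 H:3
Element totals:
  C: 4
  H: 7
  F: 3
Molecular formula: C4H7F3.
  M = 4(12.011) + 7(1.008) + 3(18.998)
    = 48.044 + 7.056 + 56.994 = 112.094

112.09 g/mol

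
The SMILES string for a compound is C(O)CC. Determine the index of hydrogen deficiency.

Atom tally by fragment:
  HOCH2 → C:1 H:3 O:1
  CH2 → C:1 H:2
  CH3 → C:1 H:3
Element totals:
  C: 3
  H: 8
  O: 1
Molecular formula: C3H8O.
DoU = (2C + 2 + N − H − X) / 2 = (2·3 + 2 + 0 − 8 − 0) / 2 = 0.

0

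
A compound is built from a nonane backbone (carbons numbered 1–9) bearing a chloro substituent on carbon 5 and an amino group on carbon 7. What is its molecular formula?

C9H20ClN

Atom tally by fragment:
  CH3 → C:1 H:3
  CH2 → C:1 H:2
  CH2 → C:1 H:2
  CH2 → C:1 H:2
  CH(Cl) → C:1 H:1 Cl:1
  CH2 → C:1 H:2
  CH(NH2) → C:1 H:3 N:1
  CH2 → C:1 H:2
  CH3 → C:1 H:3
Element totals:
  C: 9
  H: 20
  Cl: 1
  N: 1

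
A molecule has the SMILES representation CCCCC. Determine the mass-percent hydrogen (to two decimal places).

Atom tally by fragment:
  CH3 → C:1 H:3
  CH2 → C:1 H:2
  CH2 → C:1 H:2
  CH2 → C:1 H:2
  CH3 → C:1 H:3
Element totals:
  C: 5
  H: 12
Molecular formula: C5H12.
Molar mass = 72.151 g/mol.
Mass from H: 12 × 1.008 = 12.096 g/mol.
%H = 12.096 / 72.151 × 100 = 16.76%.

16.76%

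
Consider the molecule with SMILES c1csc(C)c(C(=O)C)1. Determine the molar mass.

Atom tally by fragment:
  thiophene ring core → C:4 H:4 S:1
  (− 2 ring H displaced by substituents)
  + CH3 → C:1 H:3
  + COCH3 → C:2 H:3 O:1
Element totals:
  C: 7
  H: 8
  O: 1
  S: 1
Molecular formula: C7H8OS.
  M = 7(12.011) + 8(1.008) + 15.999 + 32.06
    = 84.077 + 8.064 + 15.999 + 32.060 = 140.200

140.20 g/mol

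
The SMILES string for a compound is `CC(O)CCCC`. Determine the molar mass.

Atom tally by fragment:
  CH3 → C:1 H:3
  CH(OH) → C:1 H:2 O:1
  CH2 → C:1 H:2
  CH2 → C:1 H:2
  CH2 → C:1 H:2
  CH3 → C:1 H:3
Element totals:
  C: 6
  H: 14
  O: 1
Molecular formula: C6H14O.
  M = 6(12.011) + 14(1.008) + 15.999
    = 72.066 + 14.112 + 15.999 = 102.177

102.18 g/mol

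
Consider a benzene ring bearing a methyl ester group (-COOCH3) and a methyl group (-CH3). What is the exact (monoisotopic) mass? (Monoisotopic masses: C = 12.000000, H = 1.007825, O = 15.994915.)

150.0681

Atom tally by fragment:
  benzene ring core → C:6 H:6
  (− 2 ring H displaced by substituents)
  + COOCH3 → C:2 H:3 O:2
  + CH3 → C:1 H:3
Element totals:
  C: 9
  H: 10
  O: 2
Molecular formula: C9H10O2.
  M = 9(12.0) + 10(1.007825) + 2(15.994915)
    = 108.000000 + 10.078250 + 31.989830 = 150.068080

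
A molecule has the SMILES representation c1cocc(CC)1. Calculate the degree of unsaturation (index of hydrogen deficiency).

3

Atom tally by fragment:
  furan ring core → C:4 H:4 O:1
  (− 1 ring H displaced by substituents)
  + C2H5 → C:2 H:5
Element totals:
  C: 6
  H: 8
  O: 1
Molecular formula: C6H8O.
DoU = (2C + 2 + N − H − X) / 2 = (2·6 + 2 + 0 − 8 − 0) / 2 = 3.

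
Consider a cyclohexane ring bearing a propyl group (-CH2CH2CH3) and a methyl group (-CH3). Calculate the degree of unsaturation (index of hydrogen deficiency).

1

Atom tally by fragment:
  cyclohexane ring core → C:6 H:12
  (− 2 ring H displaced by substituents)
  + CH2CH2CH3 → C:3 H:7
  + CH3 → C:1 H:3
Element totals:
  C: 10
  H: 20
Molecular formula: C10H20.
DoU = (2C + 2 + N − H − X) / 2 = (2·10 + 2 + 0 − 20 − 0) / 2 = 1.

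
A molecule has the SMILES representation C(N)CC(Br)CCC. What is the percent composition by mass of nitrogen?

Atom tally by fragment:
  H2NCH2 → C:1 H:4 N:1
  CH2 → C:1 H:2
  CH(Br) → C:1 H:1 Br:1
  CH2 → C:1 H:2
  CH2 → C:1 H:2
  CH3 → C:1 H:3
Element totals:
  C: 6
  H: 14
  Br: 1
  N: 1
Molecular formula: C6H14BrN.
Molar mass = 180.089 g/mol.
Mass from N: 1 × 14.007 = 14.007 g/mol.
%N = 14.007 / 180.089 × 100 = 7.78%.

7.78%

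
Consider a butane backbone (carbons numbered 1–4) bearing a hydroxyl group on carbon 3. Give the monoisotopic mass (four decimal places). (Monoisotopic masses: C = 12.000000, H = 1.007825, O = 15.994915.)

74.0732

Atom tally by fragment:
  CH3 → C:1 H:3
  CH2 → C:1 H:2
  CH(OH) → C:1 H:2 O:1
  CH3 → C:1 H:3
Element totals:
  C: 4
  H: 10
  O: 1
Molecular formula: C4H10O.
  M = 4(12.0) + 10(1.007825) + 15.994915
    = 48.000000 + 10.078250 + 15.994915 = 74.073165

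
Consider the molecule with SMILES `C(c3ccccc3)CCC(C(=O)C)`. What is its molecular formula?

Atom tally by fragment:
  C6H5CH2 → C:7 H:7
  CH2 → C:1 H:2
  CH2 → C:1 H:2
  CH2COCH3 → C:3 H:5 O:1
Element totals:
  C: 12
  H: 16
  O: 1

C12H16O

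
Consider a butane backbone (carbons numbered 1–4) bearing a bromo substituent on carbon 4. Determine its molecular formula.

C4H9Br

Atom tally by fragment:
  CH3 → C:1 H:3
  CH2 → C:1 H:2
  CH2 → C:1 H:2
  CH2Br → C:1 H:2 Br:1
Element totals:
  C: 4
  H: 9
  Br: 1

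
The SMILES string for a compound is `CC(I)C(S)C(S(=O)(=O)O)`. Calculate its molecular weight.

296.14 g/mol

Atom tally by fragment:
  CH3 → C:1 H:3
  CH(I) → C:1 H:1 I:1
  CH(SH) → C:1 H:2 S:1
  CH2SO3H → C:1 H:3 S:1 O:3
Element totals:
  C: 4
  H: 9
  I: 1
  O: 3
  S: 2
Molecular formula: C4H9IO3S2.
  M = 4(12.011) + 9(1.008) + 126.904 + 3(15.999) + 2(32.06)
    = 48.044 + 9.072 + 126.904 + 47.997 + 64.120 = 296.137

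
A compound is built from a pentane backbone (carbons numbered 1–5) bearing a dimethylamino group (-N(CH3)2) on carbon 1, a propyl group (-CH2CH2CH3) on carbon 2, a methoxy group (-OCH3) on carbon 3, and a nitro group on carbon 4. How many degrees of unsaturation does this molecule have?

Atom tally by fragment:
  (CH3)2NCH2 → C:3 H:8 N:1
  CH(CH2CH2CH3) → C:4 H:8
  CH(OCH3) → C:2 H:4 O:1
  CH(NO2) → C:1 H:1 N:1 O:2
  CH3 → C:1 H:3
Element totals:
  C: 11
  H: 24
  N: 2
  O: 3
Molecular formula: C11H24N2O3.
DoU = (2C + 2 + N − H − X) / 2 = (2·11 + 2 + 2 − 24 − 0) / 2 = 1.

1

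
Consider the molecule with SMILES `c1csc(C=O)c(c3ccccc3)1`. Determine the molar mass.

188.24 g/mol

Atom tally by fragment:
  thiophene ring core → C:4 H:4 S:1
  (− 2 ring H displaced by substituents)
  + CHO → C:1 H:1 O:1
  + C6H5 → C:6 H:5
Element totals:
  C: 11
  H: 8
  O: 1
  S: 1
Molecular formula: C11H8OS.
  M = 11(12.011) + 8(1.008) + 15.999 + 32.06
    = 132.121 + 8.064 + 15.999 + 32.060 = 188.244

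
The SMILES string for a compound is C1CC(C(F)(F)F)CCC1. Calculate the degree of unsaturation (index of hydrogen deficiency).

1

Atom tally by fragment:
  cyclohexane ring core → C:6 H:12
  (− 1 ring H displaced by substituents)
  + CF3 → C:1 F:3
Element totals:
  C: 7
  H: 11
  F: 3
Molecular formula: C7H11F3.
DoU = (2C + 2 + N − H − X) / 2 = (2·7 + 2 + 0 − 11 − 3) / 2 = 1.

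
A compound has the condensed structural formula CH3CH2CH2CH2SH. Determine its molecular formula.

C4H10S

Atom tally by fragment:
  CH3 → C:1 H:3
  CH2 → C:1 H:2
  CH2 → C:1 H:2
  CH2SH → C:1 H:3 S:1
Element totals:
  C: 4
  H: 10
  S: 1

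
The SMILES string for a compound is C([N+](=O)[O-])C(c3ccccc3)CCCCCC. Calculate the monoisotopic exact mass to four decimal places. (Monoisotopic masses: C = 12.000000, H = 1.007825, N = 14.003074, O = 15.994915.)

Atom tally by fragment:
  O2NCH2 → C:1 H:2 N:1 O:2
  CH(C6H5) → C:7 H:6
  CH2 → C:1 H:2
  CH2 → C:1 H:2
  CH2 → C:1 H:2
  CH2 → C:1 H:2
  CH2 → C:1 H:2
  CH3 → C:1 H:3
Element totals:
  C: 14
  H: 21
  N: 1
  O: 2
Molecular formula: C14H21NO2.
  M = 14(12.0) + 21(1.007825) + 14.003074 + 2(15.994915)
    = 168.000000 + 21.164325 + 14.003074 + 31.989830 = 235.157229

235.1572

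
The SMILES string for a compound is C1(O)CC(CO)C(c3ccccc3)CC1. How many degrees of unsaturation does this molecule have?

5

Atom tally by fragment:
  cyclohexane ring core → C:6 H:12
  (− 3 ring H displaced by substituents)
  + OH → O:1 H:1
  + CH2OH → C:1 H:3 O:1
  + C6H5 → C:6 H:5
Element totals:
  C: 13
  H: 18
  O: 2
Molecular formula: C13H18O2.
DoU = (2C + 2 + N − H − X) / 2 = (2·13 + 2 + 0 − 18 − 0) / 2 = 5.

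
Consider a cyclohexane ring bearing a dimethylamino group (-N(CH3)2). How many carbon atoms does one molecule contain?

Atom tally by fragment:
  cyclohexane ring core → C:6 H:12
  (− 1 ring H displaced by substituents)
  + N(CH3)2 → N:1 C:2 H:6
Element totals:
  C: 8
  H: 17
  N: 1

8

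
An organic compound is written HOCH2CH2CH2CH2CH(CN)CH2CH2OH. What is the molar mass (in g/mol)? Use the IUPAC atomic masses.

Element totals:
  C: 8
  H: 15
  N: 1
  O: 2
Molecular formula: C8H15NO2.
  M = 8(12.011) + 15(1.008) + 14.007 + 2(15.999)
    = 96.088 + 15.120 + 14.007 + 31.998 = 157.213

157.21 g/mol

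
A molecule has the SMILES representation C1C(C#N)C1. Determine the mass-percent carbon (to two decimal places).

71.61%

Atom tally by fragment:
  cyclopropane ring core → C:3 H:6
  (− 1 ring H displaced by substituents)
  + CN → C:1 N:1
Element totals:
  C: 4
  H: 5
  N: 1
Molecular formula: C4H5N.
Molar mass = 67.091 g/mol.
Mass from C: 4 × 12.011 = 48.044 g/mol.
%C = 48.044 / 67.091 × 100 = 71.61%.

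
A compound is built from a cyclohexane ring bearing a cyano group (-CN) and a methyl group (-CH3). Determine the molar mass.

Atom tally by fragment:
  cyclohexane ring core → C:6 H:12
  (− 2 ring H displaced by substituents)
  + CN → C:1 N:1
  + CH3 → C:1 H:3
Element totals:
  C: 8
  H: 13
  N: 1
Molecular formula: C8H13N.
  M = 8(12.011) + 13(1.008) + 14.007
    = 96.088 + 13.104 + 14.007 = 123.199

123.20 g/mol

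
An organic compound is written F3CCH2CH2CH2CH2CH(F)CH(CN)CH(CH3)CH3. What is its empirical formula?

C11H17F4N

Element totals:
  C: 11
  H: 17
  F: 4
  N: 1
Molecular formula: C11H17F4N.
gcd of subscripts (11, 4, 17, 1) = 1, so the empirical formula equals the molecular formula.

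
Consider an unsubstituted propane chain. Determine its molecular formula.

C3H8

Atom tally by fragment:
  CH3 → C:1 H:3
  CH2 → C:1 H:2
  CH3 → C:1 H:3
Element totals:
  C: 3
  H: 8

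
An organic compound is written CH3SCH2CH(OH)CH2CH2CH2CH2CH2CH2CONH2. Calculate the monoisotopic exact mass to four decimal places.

Element totals:
  C: 10
  H: 21
  N: 1
  O: 2
  S: 1
Molecular formula: C10H21NO2S.
  M = 10(12.0) + 21(1.007825) + 14.003074 + 2(15.994915) + 31.972071
    = 120.000000 + 21.164325 + 14.003074 + 31.989830 + 31.972071 = 219.129300

219.1293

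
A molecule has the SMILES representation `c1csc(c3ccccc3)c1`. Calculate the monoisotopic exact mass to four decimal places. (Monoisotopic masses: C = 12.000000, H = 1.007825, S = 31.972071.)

160.0347

Atom tally by fragment:
  thiophene ring core → C:4 H:4 S:1
  (− 1 ring H displaced by substituents)
  + C6H5 → C:6 H:5
Element totals:
  C: 10
  H: 8
  S: 1
Molecular formula: C10H8S.
  M = 10(12.0) + 8(1.007825) + 31.972071
    = 120.000000 + 8.062600 + 31.972071 = 160.034671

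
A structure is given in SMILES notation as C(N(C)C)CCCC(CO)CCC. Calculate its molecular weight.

Atom tally by fragment:
  (CH3)2NCH2 → C:3 H:8 N:1
  CH2 → C:1 H:2
  CH2 → C:1 H:2
  CH2 → C:1 H:2
  CH(CH2OH) → C:2 H:4 O:1
  CH2 → C:1 H:2
  CH2 → C:1 H:2
  CH3 → C:1 H:3
Element totals:
  C: 11
  H: 25
  N: 1
  O: 1
Molecular formula: C11H25NO.
  M = 11(12.011) + 25(1.008) + 14.007 + 15.999
    = 132.121 + 25.200 + 14.007 + 15.999 = 187.327

187.33 g/mol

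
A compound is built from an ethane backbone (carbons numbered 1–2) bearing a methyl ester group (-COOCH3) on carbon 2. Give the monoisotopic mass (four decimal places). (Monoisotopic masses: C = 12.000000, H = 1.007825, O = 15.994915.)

88.0524

Atom tally by fragment:
  CH3 → C:1 H:3
  CH2COOCH3 → C:3 H:5 O:2
Element totals:
  C: 4
  H: 8
  O: 2
Molecular formula: C4H8O2.
  M = 4(12.0) + 8(1.007825) + 2(15.994915)
    = 48.000000 + 8.062600 + 31.989830 = 88.052430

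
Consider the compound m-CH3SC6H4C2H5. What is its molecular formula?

C9H12S

Atom tally by fragment:
  benzene ring core → C:6 H:6
  (− 2 ring H displaced by substituents)
  + SCH3 → C:1 H:3 S:1
  + C2H5 → C:2 H:5
Element totals:
  C: 9
  H: 12
  S: 1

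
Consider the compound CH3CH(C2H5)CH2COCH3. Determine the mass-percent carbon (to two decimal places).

73.63%

Atom tally by fragment:
  CH3 → C:1 H:3
  CH(C2H5) → C:3 H:6
  CH2COCH3 → C:3 H:5 O:1
Element totals:
  C: 7
  H: 14
  O: 1
Molecular formula: C7H14O.
Molar mass = 114.188 g/mol.
Mass from C: 7 × 12.011 = 84.077 g/mol.
%C = 84.077 / 114.188 × 100 = 73.63%.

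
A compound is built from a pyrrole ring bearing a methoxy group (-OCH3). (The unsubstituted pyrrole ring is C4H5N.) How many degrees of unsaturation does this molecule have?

3

Atom tally by fragment:
  pyrrole ring core → C:4 H:5 N:1
  (− 1 ring H displaced by substituents)
  + OCH3 → C:1 H:3 O:1
Element totals:
  C: 5
  H: 7
  N: 1
  O: 1
Molecular formula: C5H7NO.
DoU = (2C + 2 + N − H − X) / 2 = (2·5 + 2 + 1 − 7 − 0) / 2 = 3.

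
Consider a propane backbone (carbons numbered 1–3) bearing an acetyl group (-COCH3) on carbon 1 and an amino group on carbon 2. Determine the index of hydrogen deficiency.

Atom tally by fragment:
  CH3COCH2 → C:3 H:5 O:1
  CH(NH2) → C:1 H:3 N:1
  CH3 → C:1 H:3
Element totals:
  C: 5
  H: 11
  N: 1
  O: 1
Molecular formula: C5H11NO.
DoU = (2C + 2 + N − H − X) / 2 = (2·5 + 2 + 1 − 11 − 0) / 2 = 1.

1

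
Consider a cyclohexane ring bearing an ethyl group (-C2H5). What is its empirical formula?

Atom tally by fragment:
  cyclohexane ring core → C:6 H:12
  (− 1 ring H displaced by substituents)
  + C2H5 → C:2 H:5
Element totals:
  C: 8
  H: 16
Molecular formula: C8H16.
gcd of subscripts = 8; dividing each by 8:
  C: 8/8 = 1
  H: 16/8 = 2

CH2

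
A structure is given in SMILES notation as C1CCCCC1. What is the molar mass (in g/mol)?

Atom tally by fragment:
  cyclohexane ring core → C:6 H:12
Element totals:
  C: 6
  H: 12
Molecular formula: C6H12.
  M = 6(12.011) + 12(1.008)
    = 72.066 + 12.096 = 84.162

84.16 g/mol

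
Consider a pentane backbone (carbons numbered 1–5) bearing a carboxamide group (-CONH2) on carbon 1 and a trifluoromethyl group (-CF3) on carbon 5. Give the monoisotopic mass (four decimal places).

183.0871

Atom tally by fragment:
  H2NOCCH2 → C:2 H:4 O:1 N:1
  CH2 → C:1 H:2
  CH2 → C:1 H:2
  CH2 → C:1 H:2
  CH2CF3 → C:2 H:2 F:3
Element totals:
  C: 7
  H: 12
  F: 3
  N: 1
  O: 1
Molecular formula: C7H12F3NO.
  M = 7(12.0) + 12(1.007825) + 3(18.998403) + 14.003074 + 15.994915
    = 84.000000 + 12.093900 + 56.995209 + 14.003074 + 15.994915 = 183.087098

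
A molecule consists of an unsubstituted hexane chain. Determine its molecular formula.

C6H14

Atom tally by fragment:
  CH3 → C:1 H:3
  CH2 → C:1 H:2
  CH2 → C:1 H:2
  CH2 → C:1 H:2
  CH2 → C:1 H:2
  CH3 → C:1 H:3
Element totals:
  C: 6
  H: 14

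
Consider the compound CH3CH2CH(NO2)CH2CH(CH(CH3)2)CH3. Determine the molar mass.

Atom tally by fragment:
  CH3 → C:1 H:3
  CH2 → C:1 H:2
  CH(NO2) → C:1 H:1 N:1 O:2
  CH2 → C:1 H:2
  CH(CH(CH3)2) → C:4 H:8
  CH3 → C:1 H:3
Element totals:
  C: 9
  H: 19
  N: 1
  O: 2
Molecular formula: C9H19NO2.
  M = 9(12.011) + 19(1.008) + 14.007 + 2(15.999)
    = 108.099 + 19.152 + 14.007 + 31.998 = 173.256

173.26 g/mol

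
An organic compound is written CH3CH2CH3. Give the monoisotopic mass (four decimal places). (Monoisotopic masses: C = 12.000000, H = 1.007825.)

44.0626

Atom tally by fragment:
  CH3 → C:1 H:3
  CH2 → C:1 H:2
  CH3 → C:1 H:3
Element totals:
  C: 3
  H: 8
Molecular formula: C3H8.
  M = 3(12.0) + 8(1.007825)
    = 36.000000 + 8.062600 = 44.062600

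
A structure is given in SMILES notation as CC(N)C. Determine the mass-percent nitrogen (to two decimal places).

Atom tally by fragment:
  CH3 → C:1 H:3
  CH(NH2) → C:1 H:3 N:1
  CH3 → C:1 H:3
Element totals:
  C: 3
  H: 9
  N: 1
Molecular formula: C3H9N.
Molar mass = 59.112 g/mol.
Mass from N: 1 × 14.007 = 14.007 g/mol.
%N = 14.007 / 59.112 × 100 = 23.70%.

23.70%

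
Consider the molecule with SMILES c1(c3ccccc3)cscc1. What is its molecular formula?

C10H8S

Atom tally by fragment:
  thiophene ring core → C:4 H:4 S:1
  (− 1 ring H displaced by substituents)
  + C6H5 → C:6 H:5
Element totals:
  C: 10
  H: 8
  S: 1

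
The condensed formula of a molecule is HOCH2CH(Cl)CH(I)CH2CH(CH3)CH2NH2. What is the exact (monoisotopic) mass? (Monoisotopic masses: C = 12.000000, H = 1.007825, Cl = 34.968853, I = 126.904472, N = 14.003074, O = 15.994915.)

290.9887

Element totals:
  C: 7
  H: 15
  Cl: 1
  I: 1
  N: 1
  O: 1
Molecular formula: C7H15ClINO.
  M = 7(12.0) + 15(1.007825) + 34.968853 + 126.904472 + 14.003074 + 15.994915
    = 84.000000 + 15.117375 + 34.968853 + 126.904472 + 14.003074 + 15.994915 = 290.988689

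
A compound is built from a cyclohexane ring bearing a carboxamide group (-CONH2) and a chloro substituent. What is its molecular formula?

C7H12ClNO

Atom tally by fragment:
  cyclohexane ring core → C:6 H:12
  (− 2 ring H displaced by substituents)
  + CONH2 → C:1 H:2 O:1 N:1
  + Cl → Cl:1
Element totals:
  C: 7
  H: 12
  Cl: 1
  N: 1
  O: 1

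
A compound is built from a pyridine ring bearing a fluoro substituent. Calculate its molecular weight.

97.09 g/mol

Atom tally by fragment:
  pyridine ring core → C:5 H:5 N:1
  (− 1 ring H displaced by substituents)
  + F → F:1
Element totals:
  C: 5
  H: 4
  F: 1
  N: 1
Molecular formula: C5H4FN.
  M = 5(12.011) + 4(1.008) + 18.998 + 14.007
    = 60.055 + 4.032 + 18.998 + 14.007 = 97.092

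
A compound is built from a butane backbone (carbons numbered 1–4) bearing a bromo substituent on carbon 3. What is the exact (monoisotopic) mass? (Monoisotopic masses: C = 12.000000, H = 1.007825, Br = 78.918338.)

135.9888

Atom tally by fragment:
  CH3 → C:1 H:3
  CH2 → C:1 H:2
  CH(Br) → C:1 H:1 Br:1
  CH3 → C:1 H:3
Element totals:
  C: 4
  H: 9
  Br: 1
Molecular formula: C4H9Br.
  M = 4(12.0) + 9(1.007825) + 78.918338
    = 48.000000 + 9.070425 + 78.918338 = 135.988763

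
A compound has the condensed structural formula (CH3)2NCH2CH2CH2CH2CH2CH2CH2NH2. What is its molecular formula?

C9H22N2

Atom tally by fragment:
  (CH3)2NCH2 → C:3 H:8 N:1
  CH2 → C:1 H:2
  CH2 → C:1 H:2
  CH2 → C:1 H:2
  CH2 → C:1 H:2
  CH2 → C:1 H:2
  CH2NH2 → C:1 H:4 N:1
Element totals:
  C: 9
  H: 22
  N: 2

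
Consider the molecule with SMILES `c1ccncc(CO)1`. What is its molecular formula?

C6H7NO

Atom tally by fragment:
  pyridine ring core → C:5 H:5 N:1
  (− 1 ring H displaced by substituents)
  + CH2OH → C:1 H:3 O:1
Element totals:
  C: 6
  H: 7
  N: 1
  O: 1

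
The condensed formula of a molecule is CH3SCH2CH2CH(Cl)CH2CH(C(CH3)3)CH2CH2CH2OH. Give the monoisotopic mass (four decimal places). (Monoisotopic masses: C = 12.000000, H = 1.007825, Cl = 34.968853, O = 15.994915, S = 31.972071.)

266.1471

Atom tally by fragment:
  CH3SCH2 → C:2 H:5 S:1
  CH2 → C:1 H:2
  CH(Cl) → C:1 H:1 Cl:1
  CH2 → C:1 H:2
  CH(C(CH3)3) → C:5 H:10
  CH2 → C:1 H:2
  CH2 → C:1 H:2
  CH2OH → C:1 H:3 O:1
Element totals:
  C: 13
  H: 27
  Cl: 1
  O: 1
  S: 1
Molecular formula: C13H27ClOS.
  M = 13(12.0) + 27(1.007825) + 34.968853 + 15.994915 + 31.972071
    = 156.000000 + 27.211275 + 34.968853 + 15.994915 + 31.972071 = 266.147114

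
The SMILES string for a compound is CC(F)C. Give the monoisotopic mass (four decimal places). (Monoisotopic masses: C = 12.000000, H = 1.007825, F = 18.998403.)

62.0532

Atom tally by fragment:
  CH3 → C:1 H:3
  CH(F) → C:1 H:1 F:1
  CH3 → C:1 H:3
Element totals:
  C: 3
  H: 7
  F: 1
Molecular formula: C3H7F.
  M = 3(12.0) + 7(1.007825) + 18.998403
    = 36.000000 + 7.054775 + 18.998403 = 62.053178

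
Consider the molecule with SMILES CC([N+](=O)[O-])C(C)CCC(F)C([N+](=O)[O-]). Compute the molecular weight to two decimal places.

Atom tally by fragment:
  CH3 → C:1 H:3
  CH(NO2) → C:1 H:1 N:1 O:2
  CH(CH3) → C:2 H:4
  CH2 → C:1 H:2
  CH2 → C:1 H:2
  CH(F) → C:1 H:1 F:1
  CH2NO2 → C:1 H:2 N:1 O:2
Element totals:
  C: 8
  H: 15
  F: 1
  N: 2
  O: 4
Molecular formula: C8H15FN2O4.
  M = 8(12.011) + 15(1.008) + 18.998 + 2(14.007) + 4(15.999)
    = 96.088 + 15.120 + 18.998 + 28.014 + 63.996 = 222.216

222.22 g/mol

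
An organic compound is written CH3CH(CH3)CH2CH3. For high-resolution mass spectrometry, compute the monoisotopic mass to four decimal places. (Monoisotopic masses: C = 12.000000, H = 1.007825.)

Atom tally by fragment:
  CH3 → C:1 H:3
  CH(CH3) → C:2 H:4
  CH2 → C:1 H:2
  CH3 → C:1 H:3
Element totals:
  C: 5
  H: 12
Molecular formula: C5H12.
  M = 5(12.0) + 12(1.007825)
    = 60.000000 + 12.093900 = 72.093900

72.0939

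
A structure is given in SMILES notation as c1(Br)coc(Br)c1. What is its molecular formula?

C4H2Br2O

Atom tally by fragment:
  furan ring core → C:4 H:4 O:1
  (− 2 ring H displaced by substituents)
  + Br → Br:1
  + Br → Br:1
Element totals:
  C: 4
  H: 2
  Br: 2
  O: 1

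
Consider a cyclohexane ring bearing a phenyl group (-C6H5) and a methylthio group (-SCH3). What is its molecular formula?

Atom tally by fragment:
  cyclohexane ring core → C:6 H:12
  (− 2 ring H displaced by substituents)
  + C6H5 → C:6 H:5
  + SCH3 → C:1 H:3 S:1
Element totals:
  C: 13
  H: 18
  S: 1

C13H18S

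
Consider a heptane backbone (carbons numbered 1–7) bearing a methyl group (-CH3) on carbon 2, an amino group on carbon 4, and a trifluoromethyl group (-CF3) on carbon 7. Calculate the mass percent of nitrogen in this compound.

Atom tally by fragment:
  CH3 → C:1 H:3
  CH(CH3) → C:2 H:4
  CH2 → C:1 H:2
  CH(NH2) → C:1 H:3 N:1
  CH2 → C:1 H:2
  CH2 → C:1 H:2
  CH2CF3 → C:2 H:2 F:3
Element totals:
  C: 9
  H: 18
  F: 3
  N: 1
Molecular formula: C9H18F3N.
Molar mass = 197.244 g/mol.
Mass from N: 1 × 14.007 = 14.007 g/mol.
%N = 14.007 / 197.244 × 100 = 7.10%.

7.10%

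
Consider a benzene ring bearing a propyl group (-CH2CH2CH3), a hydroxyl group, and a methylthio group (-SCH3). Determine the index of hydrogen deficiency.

Atom tally by fragment:
  benzene ring core → C:6 H:6
  (− 3 ring H displaced by substituents)
  + CH2CH2CH3 → C:3 H:7
  + OH → O:1 H:1
  + SCH3 → C:1 H:3 S:1
Element totals:
  C: 10
  H: 14
  O: 1
  S: 1
Molecular formula: C10H14OS.
DoU = (2C + 2 + N − H − X) / 2 = (2·10 + 2 + 0 − 14 − 0) / 2 = 4.

4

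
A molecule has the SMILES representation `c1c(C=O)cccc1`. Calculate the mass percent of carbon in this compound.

Atom tally by fragment:
  benzene ring core → C:6 H:6
  (− 1 ring H displaced by substituents)
  + CHO → C:1 H:1 O:1
Element totals:
  C: 7
  H: 6
  O: 1
Molecular formula: C7H6O.
Molar mass = 106.124 g/mol.
Mass from C: 7 × 12.011 = 84.077 g/mol.
%C = 84.077 / 106.124 × 100 = 79.23%.

79.23%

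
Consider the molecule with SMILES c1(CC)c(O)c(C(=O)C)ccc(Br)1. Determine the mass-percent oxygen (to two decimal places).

Atom tally by fragment:
  benzene ring core → C:6 H:6
  (− 4 ring H displaced by substituents)
  + C2H5 → C:2 H:5
  + OH → O:1 H:1
  + COCH3 → C:2 H:3 O:1
  + Br → Br:1
Element totals:
  C: 10
  H: 11
  Br: 1
  O: 2
Molecular formula: C10H11BrO2.
Molar mass = 243.100 g/mol.
Mass from O: 2 × 15.999 = 31.998 g/mol.
%O = 31.998 / 243.100 × 100 = 13.16%.

13.16%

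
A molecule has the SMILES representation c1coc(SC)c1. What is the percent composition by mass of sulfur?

28.08%

Atom tally by fragment:
  furan ring core → C:4 H:4 O:1
  (− 1 ring H displaced by substituents)
  + SCH3 → C:1 H:3 S:1
Element totals:
  C: 5
  H: 6
  O: 1
  S: 1
Molecular formula: C5H6OS.
Molar mass = 114.162 g/mol.
Mass from S: 1 × 32.06 = 32.060 g/mol.
%S = 32.060 / 114.162 × 100 = 28.08%.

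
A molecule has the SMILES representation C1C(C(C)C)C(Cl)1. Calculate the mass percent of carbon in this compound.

Atom tally by fragment:
  cyclopropane ring core → C:3 H:6
  (− 2 ring H displaced by substituents)
  + CH(CH3)2 → C:3 H:7
  + Cl → Cl:1
Element totals:
  C: 6
  H: 11
  Cl: 1
Molecular formula: C6H11Cl.
Molar mass = 118.604 g/mol.
Mass from C: 6 × 12.011 = 72.066 g/mol.
%C = 72.066 / 118.604 × 100 = 60.76%.

60.76%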